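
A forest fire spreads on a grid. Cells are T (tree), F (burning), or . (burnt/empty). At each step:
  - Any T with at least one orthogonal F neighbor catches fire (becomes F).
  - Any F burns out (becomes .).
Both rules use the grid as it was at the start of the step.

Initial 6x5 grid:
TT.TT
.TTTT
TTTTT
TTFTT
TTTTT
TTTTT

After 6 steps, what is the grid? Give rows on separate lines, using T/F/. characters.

Step 1: 4 trees catch fire, 1 burn out
  TT.TT
  .TTTT
  TTFTT
  TF.FT
  TTFTT
  TTTTT
Step 2: 8 trees catch fire, 4 burn out
  TT.TT
  .TFTT
  TF.FT
  F...F
  TF.FT
  TTFTT
Step 3: 8 trees catch fire, 8 burn out
  TT.TT
  .F.FT
  F...F
  .....
  F...F
  TF.FT
Step 4: 5 trees catch fire, 8 burn out
  TF.FT
  ....F
  .....
  .....
  .....
  F...F
Step 5: 2 trees catch fire, 5 burn out
  F...F
  .....
  .....
  .....
  .....
  .....
Step 6: 0 trees catch fire, 2 burn out
  .....
  .....
  .....
  .....
  .....
  .....

.....
.....
.....
.....
.....
.....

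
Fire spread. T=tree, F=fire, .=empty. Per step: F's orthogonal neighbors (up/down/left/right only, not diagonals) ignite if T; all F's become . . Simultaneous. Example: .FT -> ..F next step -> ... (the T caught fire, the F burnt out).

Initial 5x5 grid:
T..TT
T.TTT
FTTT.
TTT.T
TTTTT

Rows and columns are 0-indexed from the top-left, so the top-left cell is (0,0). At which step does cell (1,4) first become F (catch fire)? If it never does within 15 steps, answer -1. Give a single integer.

Step 1: cell (1,4)='T' (+3 fires, +1 burnt)
Step 2: cell (1,4)='T' (+4 fires, +3 burnt)
Step 3: cell (1,4)='T' (+4 fires, +4 burnt)
Step 4: cell (1,4)='T' (+2 fires, +4 burnt)
Step 5: cell (1,4)='F' (+3 fires, +2 burnt)
  -> target ignites at step 5
Step 6: cell (1,4)='.' (+2 fires, +3 burnt)
Step 7: cell (1,4)='.' (+1 fires, +2 burnt)
Step 8: cell (1,4)='.' (+0 fires, +1 burnt)
  fire out at step 8

5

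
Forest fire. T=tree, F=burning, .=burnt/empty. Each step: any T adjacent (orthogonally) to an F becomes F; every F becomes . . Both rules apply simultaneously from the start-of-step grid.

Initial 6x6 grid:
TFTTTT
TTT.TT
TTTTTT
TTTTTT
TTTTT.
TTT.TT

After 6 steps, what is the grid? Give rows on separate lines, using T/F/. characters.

Step 1: 3 trees catch fire, 1 burn out
  F.FTTT
  TFT.TT
  TTTTTT
  TTTTTT
  TTTTT.
  TTT.TT
Step 2: 4 trees catch fire, 3 burn out
  ...FTT
  F.F.TT
  TFTTTT
  TTTTTT
  TTTTT.
  TTT.TT
Step 3: 4 trees catch fire, 4 burn out
  ....FT
  ....TT
  F.FTTT
  TFTTTT
  TTTTT.
  TTT.TT
Step 4: 6 trees catch fire, 4 burn out
  .....F
  ....FT
  ...FTT
  F.FTTT
  TFTTT.
  TTT.TT
Step 5: 6 trees catch fire, 6 burn out
  ......
  .....F
  ....FT
  ...FTT
  F.FTT.
  TFT.TT
Step 6: 5 trees catch fire, 6 burn out
  ......
  ......
  .....F
  ....FT
  ...FT.
  F.F.TT

......
......
.....F
....FT
...FT.
F.F.TT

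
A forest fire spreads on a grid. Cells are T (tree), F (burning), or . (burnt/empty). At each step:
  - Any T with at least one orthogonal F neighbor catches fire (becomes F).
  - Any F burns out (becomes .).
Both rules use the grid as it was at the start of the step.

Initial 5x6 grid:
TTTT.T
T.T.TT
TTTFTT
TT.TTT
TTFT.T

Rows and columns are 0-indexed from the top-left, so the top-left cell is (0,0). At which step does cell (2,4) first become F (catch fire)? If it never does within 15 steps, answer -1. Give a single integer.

Step 1: cell (2,4)='F' (+5 fires, +2 burnt)
  -> target ignites at step 1
Step 2: cell (2,4)='.' (+7 fires, +5 burnt)
Step 3: cell (2,4)='.' (+5 fires, +7 burnt)
Step 4: cell (2,4)='.' (+5 fires, +5 burnt)
Step 5: cell (2,4)='.' (+1 fires, +5 burnt)
Step 6: cell (2,4)='.' (+0 fires, +1 burnt)
  fire out at step 6

1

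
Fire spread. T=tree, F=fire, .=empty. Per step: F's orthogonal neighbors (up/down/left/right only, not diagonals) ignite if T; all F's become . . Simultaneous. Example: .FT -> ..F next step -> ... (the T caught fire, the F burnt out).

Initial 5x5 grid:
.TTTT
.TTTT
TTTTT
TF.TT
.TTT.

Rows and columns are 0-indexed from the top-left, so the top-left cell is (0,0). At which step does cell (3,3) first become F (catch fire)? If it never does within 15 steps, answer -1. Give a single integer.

Step 1: cell (3,3)='T' (+3 fires, +1 burnt)
Step 2: cell (3,3)='T' (+4 fires, +3 burnt)
Step 3: cell (3,3)='T' (+4 fires, +4 burnt)
Step 4: cell (3,3)='F' (+4 fires, +4 burnt)
  -> target ignites at step 4
Step 5: cell (3,3)='.' (+3 fires, +4 burnt)
Step 6: cell (3,3)='.' (+1 fires, +3 burnt)
Step 7: cell (3,3)='.' (+0 fires, +1 burnt)
  fire out at step 7

4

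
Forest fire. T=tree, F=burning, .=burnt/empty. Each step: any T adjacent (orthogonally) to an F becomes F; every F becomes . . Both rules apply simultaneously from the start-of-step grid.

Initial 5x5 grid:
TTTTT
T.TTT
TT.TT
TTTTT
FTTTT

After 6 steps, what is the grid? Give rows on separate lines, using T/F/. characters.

Step 1: 2 trees catch fire, 1 burn out
  TTTTT
  T.TTT
  TT.TT
  FTTTT
  .FTTT
Step 2: 3 trees catch fire, 2 burn out
  TTTTT
  T.TTT
  FT.TT
  .FTTT
  ..FTT
Step 3: 4 trees catch fire, 3 burn out
  TTTTT
  F.TTT
  .F.TT
  ..FTT
  ...FT
Step 4: 3 trees catch fire, 4 burn out
  FTTTT
  ..TTT
  ...TT
  ...FT
  ....F
Step 5: 3 trees catch fire, 3 burn out
  .FTTT
  ..TTT
  ...FT
  ....F
  .....
Step 6: 3 trees catch fire, 3 burn out
  ..FTT
  ..TFT
  ....F
  .....
  .....

..FTT
..TFT
....F
.....
.....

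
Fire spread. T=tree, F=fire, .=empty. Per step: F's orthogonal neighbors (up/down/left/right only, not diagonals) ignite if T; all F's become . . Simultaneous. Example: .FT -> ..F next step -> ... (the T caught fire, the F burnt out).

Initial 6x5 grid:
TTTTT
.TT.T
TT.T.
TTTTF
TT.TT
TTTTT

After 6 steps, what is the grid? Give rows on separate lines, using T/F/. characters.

Step 1: 2 trees catch fire, 1 burn out
  TTTTT
  .TT.T
  TT.T.
  TTTF.
  TT.TF
  TTTTT
Step 2: 4 trees catch fire, 2 burn out
  TTTTT
  .TT.T
  TT.F.
  TTF..
  TT.F.
  TTTTF
Step 3: 2 trees catch fire, 4 burn out
  TTTTT
  .TT.T
  TT...
  TF...
  TT...
  TTTF.
Step 4: 4 trees catch fire, 2 burn out
  TTTTT
  .TT.T
  TF...
  F....
  TF...
  TTF..
Step 5: 4 trees catch fire, 4 burn out
  TTTTT
  .FT.T
  F....
  .....
  F....
  TF...
Step 6: 3 trees catch fire, 4 burn out
  TFTTT
  ..F.T
  .....
  .....
  .....
  F....

TFTTT
..F.T
.....
.....
.....
F....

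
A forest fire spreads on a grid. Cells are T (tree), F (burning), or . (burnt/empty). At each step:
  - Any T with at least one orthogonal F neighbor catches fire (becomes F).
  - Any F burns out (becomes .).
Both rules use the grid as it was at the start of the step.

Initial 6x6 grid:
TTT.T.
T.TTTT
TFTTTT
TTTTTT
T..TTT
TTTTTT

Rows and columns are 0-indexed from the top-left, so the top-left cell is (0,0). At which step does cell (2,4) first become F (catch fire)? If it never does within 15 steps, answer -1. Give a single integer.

Step 1: cell (2,4)='T' (+3 fires, +1 burnt)
Step 2: cell (2,4)='T' (+5 fires, +3 burnt)
Step 3: cell (2,4)='F' (+6 fires, +5 burnt)
  -> target ignites at step 3
Step 4: cell (2,4)='.' (+6 fires, +6 burnt)
Step 5: cell (2,4)='.' (+6 fires, +6 burnt)
Step 6: cell (2,4)='.' (+3 fires, +6 burnt)
Step 7: cell (2,4)='.' (+1 fires, +3 burnt)
Step 8: cell (2,4)='.' (+0 fires, +1 burnt)
  fire out at step 8

3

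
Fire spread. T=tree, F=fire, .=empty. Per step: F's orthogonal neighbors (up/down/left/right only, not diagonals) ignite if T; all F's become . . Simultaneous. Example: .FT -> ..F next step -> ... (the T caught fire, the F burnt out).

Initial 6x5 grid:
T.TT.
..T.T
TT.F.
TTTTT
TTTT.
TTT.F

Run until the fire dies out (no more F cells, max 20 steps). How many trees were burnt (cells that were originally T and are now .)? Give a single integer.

Answer: 14

Derivation:
Step 1: +1 fires, +2 burnt (F count now 1)
Step 2: +3 fires, +1 burnt (F count now 3)
Step 3: +2 fires, +3 burnt (F count now 2)
Step 4: +4 fires, +2 burnt (F count now 4)
Step 5: +3 fires, +4 burnt (F count now 3)
Step 6: +1 fires, +3 burnt (F count now 1)
Step 7: +0 fires, +1 burnt (F count now 0)
Fire out after step 7
Initially T: 19, now '.': 25
Total burnt (originally-T cells now '.'): 14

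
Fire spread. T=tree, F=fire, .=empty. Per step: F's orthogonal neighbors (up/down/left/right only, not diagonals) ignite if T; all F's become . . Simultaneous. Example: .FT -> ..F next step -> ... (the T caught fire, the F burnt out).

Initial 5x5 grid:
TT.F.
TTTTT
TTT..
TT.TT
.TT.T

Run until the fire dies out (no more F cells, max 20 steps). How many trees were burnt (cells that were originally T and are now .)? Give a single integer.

Step 1: +1 fires, +1 burnt (F count now 1)
Step 2: +2 fires, +1 burnt (F count now 2)
Step 3: +2 fires, +2 burnt (F count now 2)
Step 4: +3 fires, +2 burnt (F count now 3)
Step 5: +3 fires, +3 burnt (F count now 3)
Step 6: +2 fires, +3 burnt (F count now 2)
Step 7: +1 fires, +2 burnt (F count now 1)
Step 8: +0 fires, +1 burnt (F count now 0)
Fire out after step 8
Initially T: 17, now '.': 22
Total burnt (originally-T cells now '.'): 14

Answer: 14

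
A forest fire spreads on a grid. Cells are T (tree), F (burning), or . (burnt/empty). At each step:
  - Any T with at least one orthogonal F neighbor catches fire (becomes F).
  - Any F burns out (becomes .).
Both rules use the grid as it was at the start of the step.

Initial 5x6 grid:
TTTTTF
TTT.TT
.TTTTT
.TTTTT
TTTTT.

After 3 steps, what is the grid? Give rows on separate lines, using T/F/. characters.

Step 1: 2 trees catch fire, 1 burn out
  TTTTF.
  TTT.TF
  .TTTTT
  .TTTTT
  TTTTT.
Step 2: 3 trees catch fire, 2 burn out
  TTTF..
  TTT.F.
  .TTTTF
  .TTTTT
  TTTTT.
Step 3: 3 trees catch fire, 3 burn out
  TTF...
  TTT...
  .TTTF.
  .TTTTF
  TTTTT.

TTF...
TTT...
.TTTF.
.TTTTF
TTTTT.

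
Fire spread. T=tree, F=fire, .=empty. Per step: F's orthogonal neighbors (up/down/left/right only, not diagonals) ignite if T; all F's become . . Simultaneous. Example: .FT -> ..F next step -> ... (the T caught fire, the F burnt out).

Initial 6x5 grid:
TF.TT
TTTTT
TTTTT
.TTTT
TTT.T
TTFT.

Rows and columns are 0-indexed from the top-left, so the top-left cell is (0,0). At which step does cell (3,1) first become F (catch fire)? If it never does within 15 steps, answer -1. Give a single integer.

Step 1: cell (3,1)='T' (+5 fires, +2 burnt)
Step 2: cell (3,1)='T' (+6 fires, +5 burnt)
Step 3: cell (3,1)='F' (+6 fires, +6 burnt)
  -> target ignites at step 3
Step 4: cell (3,1)='.' (+4 fires, +6 burnt)
Step 5: cell (3,1)='.' (+3 fires, +4 burnt)
Step 6: cell (3,1)='.' (+0 fires, +3 burnt)
  fire out at step 6

3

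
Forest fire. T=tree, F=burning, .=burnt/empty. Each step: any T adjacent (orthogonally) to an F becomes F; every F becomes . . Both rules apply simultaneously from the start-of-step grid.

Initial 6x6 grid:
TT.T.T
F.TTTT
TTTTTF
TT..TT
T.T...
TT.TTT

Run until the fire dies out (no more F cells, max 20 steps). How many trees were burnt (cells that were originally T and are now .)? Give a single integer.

Step 1: +5 fires, +2 burnt (F count now 5)
Step 2: +7 fires, +5 burnt (F count now 7)
Step 3: +4 fires, +7 burnt (F count now 4)
Step 4: +3 fires, +4 burnt (F count now 3)
Step 5: +1 fires, +3 burnt (F count now 1)
Step 6: +0 fires, +1 burnt (F count now 0)
Fire out after step 6
Initially T: 24, now '.': 32
Total burnt (originally-T cells now '.'): 20

Answer: 20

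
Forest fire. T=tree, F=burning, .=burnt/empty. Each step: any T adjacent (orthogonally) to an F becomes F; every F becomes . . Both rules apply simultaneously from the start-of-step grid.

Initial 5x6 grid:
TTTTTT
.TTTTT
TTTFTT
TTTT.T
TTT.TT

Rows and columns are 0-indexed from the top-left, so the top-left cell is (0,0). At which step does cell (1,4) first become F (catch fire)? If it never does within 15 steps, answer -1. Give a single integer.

Step 1: cell (1,4)='T' (+4 fires, +1 burnt)
Step 2: cell (1,4)='F' (+6 fires, +4 burnt)
  -> target ignites at step 2
Step 3: cell (1,4)='.' (+8 fires, +6 burnt)
Step 4: cell (1,4)='.' (+5 fires, +8 burnt)
Step 5: cell (1,4)='.' (+3 fires, +5 burnt)
Step 6: cell (1,4)='.' (+0 fires, +3 burnt)
  fire out at step 6

2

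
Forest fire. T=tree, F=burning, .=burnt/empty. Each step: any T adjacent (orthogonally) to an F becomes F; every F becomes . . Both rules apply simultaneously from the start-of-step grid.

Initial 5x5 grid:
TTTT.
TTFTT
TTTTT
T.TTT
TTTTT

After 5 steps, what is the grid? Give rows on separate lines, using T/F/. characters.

Step 1: 4 trees catch fire, 1 burn out
  TTFT.
  TF.FT
  TTFTT
  T.TTT
  TTTTT
Step 2: 7 trees catch fire, 4 burn out
  TF.F.
  F...F
  TF.FT
  T.FTT
  TTTTT
Step 3: 5 trees catch fire, 7 burn out
  F....
  .....
  F...F
  T..FT
  TTFTT
Step 4: 4 trees catch fire, 5 burn out
  .....
  .....
  .....
  F...F
  TF.FT
Step 5: 2 trees catch fire, 4 burn out
  .....
  .....
  .....
  .....
  F...F

.....
.....
.....
.....
F...F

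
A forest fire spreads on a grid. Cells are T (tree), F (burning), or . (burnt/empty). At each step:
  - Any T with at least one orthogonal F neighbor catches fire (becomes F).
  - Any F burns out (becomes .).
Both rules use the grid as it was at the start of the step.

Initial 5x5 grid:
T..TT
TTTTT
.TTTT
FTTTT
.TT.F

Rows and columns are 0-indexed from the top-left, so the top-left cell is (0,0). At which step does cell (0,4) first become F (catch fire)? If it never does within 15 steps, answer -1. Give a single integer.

Step 1: cell (0,4)='T' (+2 fires, +2 burnt)
Step 2: cell (0,4)='T' (+5 fires, +2 burnt)
Step 3: cell (0,4)='T' (+5 fires, +5 burnt)
Step 4: cell (0,4)='F' (+4 fires, +5 burnt)
  -> target ignites at step 4
Step 5: cell (0,4)='.' (+2 fires, +4 burnt)
Step 6: cell (0,4)='.' (+0 fires, +2 burnt)
  fire out at step 6

4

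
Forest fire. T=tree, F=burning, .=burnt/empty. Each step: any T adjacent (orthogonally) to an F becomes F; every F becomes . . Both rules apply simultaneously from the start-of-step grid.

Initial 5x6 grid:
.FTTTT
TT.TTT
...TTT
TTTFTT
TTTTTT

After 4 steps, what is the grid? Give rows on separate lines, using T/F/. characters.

Step 1: 6 trees catch fire, 2 burn out
  ..FTTT
  TF.TTT
  ...FTT
  TTF.FT
  TTTFTT
Step 2: 8 trees catch fire, 6 burn out
  ...FTT
  F..FTT
  ....FT
  TF...F
  TTF.FT
Step 3: 6 trees catch fire, 8 burn out
  ....FT
  ....FT
  .....F
  F.....
  TF...F
Step 4: 3 trees catch fire, 6 burn out
  .....F
  .....F
  ......
  ......
  F.....

.....F
.....F
......
......
F.....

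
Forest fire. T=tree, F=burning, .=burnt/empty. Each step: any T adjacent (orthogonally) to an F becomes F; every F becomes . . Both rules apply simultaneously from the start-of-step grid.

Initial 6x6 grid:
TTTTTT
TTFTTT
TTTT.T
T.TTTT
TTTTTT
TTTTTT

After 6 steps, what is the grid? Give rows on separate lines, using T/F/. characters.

Step 1: 4 trees catch fire, 1 burn out
  TTFTTT
  TF.FTT
  TTFT.T
  T.TTTT
  TTTTTT
  TTTTTT
Step 2: 7 trees catch fire, 4 burn out
  TF.FTT
  F...FT
  TF.F.T
  T.FTTT
  TTTTTT
  TTTTTT
Step 3: 6 trees catch fire, 7 burn out
  F...FT
  .....F
  F....T
  T..FTT
  TTFTTT
  TTTTTT
Step 4: 7 trees catch fire, 6 burn out
  .....F
  ......
  .....F
  F...FT
  TF.FTT
  TTFTTT
Step 5: 5 trees catch fire, 7 burn out
  ......
  ......
  ......
  .....F
  F...FT
  TF.FTT
Step 6: 3 trees catch fire, 5 burn out
  ......
  ......
  ......
  ......
  .....F
  F...FT

......
......
......
......
.....F
F...FT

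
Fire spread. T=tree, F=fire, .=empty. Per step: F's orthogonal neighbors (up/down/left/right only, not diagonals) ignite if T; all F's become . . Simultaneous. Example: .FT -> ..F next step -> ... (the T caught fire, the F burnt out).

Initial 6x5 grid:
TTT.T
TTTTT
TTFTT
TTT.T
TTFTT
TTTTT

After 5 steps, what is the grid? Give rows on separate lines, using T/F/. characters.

Step 1: 7 trees catch fire, 2 burn out
  TTT.T
  TTFTT
  TF.FT
  TTF.T
  TF.FT
  TTFTT
Step 2: 10 trees catch fire, 7 burn out
  TTF.T
  TF.FT
  F...F
  TF..T
  F...F
  TF.FT
Step 3: 7 trees catch fire, 10 burn out
  TF..T
  F...F
  .....
  F...F
  .....
  F...F
Step 4: 2 trees catch fire, 7 burn out
  F...F
  .....
  .....
  .....
  .....
  .....
Step 5: 0 trees catch fire, 2 burn out
  .....
  .....
  .....
  .....
  .....
  .....

.....
.....
.....
.....
.....
.....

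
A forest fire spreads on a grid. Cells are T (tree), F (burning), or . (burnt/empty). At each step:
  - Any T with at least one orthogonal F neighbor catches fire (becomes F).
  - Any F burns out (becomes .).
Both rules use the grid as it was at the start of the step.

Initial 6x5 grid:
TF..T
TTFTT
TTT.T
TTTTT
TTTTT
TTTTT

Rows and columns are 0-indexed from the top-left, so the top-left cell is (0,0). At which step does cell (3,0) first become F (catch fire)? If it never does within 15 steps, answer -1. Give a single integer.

Step 1: cell (3,0)='T' (+4 fires, +2 burnt)
Step 2: cell (3,0)='T' (+4 fires, +4 burnt)
Step 3: cell (3,0)='T' (+6 fires, +4 burnt)
Step 4: cell (3,0)='F' (+5 fires, +6 burnt)
  -> target ignites at step 4
Step 5: cell (3,0)='.' (+4 fires, +5 burnt)
Step 6: cell (3,0)='.' (+2 fires, +4 burnt)
Step 7: cell (3,0)='.' (+0 fires, +2 burnt)
  fire out at step 7

4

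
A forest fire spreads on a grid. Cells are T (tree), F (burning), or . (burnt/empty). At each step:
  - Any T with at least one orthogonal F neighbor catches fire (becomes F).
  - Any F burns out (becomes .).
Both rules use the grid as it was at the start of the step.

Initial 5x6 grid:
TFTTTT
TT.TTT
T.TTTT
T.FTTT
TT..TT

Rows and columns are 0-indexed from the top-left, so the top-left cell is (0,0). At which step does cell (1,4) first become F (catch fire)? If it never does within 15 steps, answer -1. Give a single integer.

Step 1: cell (1,4)='T' (+5 fires, +2 burnt)
Step 2: cell (1,4)='T' (+4 fires, +5 burnt)
Step 3: cell (1,4)='T' (+6 fires, +4 burnt)
Step 4: cell (1,4)='F' (+5 fires, +6 burnt)
  -> target ignites at step 4
Step 5: cell (1,4)='.' (+2 fires, +5 burnt)
Step 6: cell (1,4)='.' (+1 fires, +2 burnt)
Step 7: cell (1,4)='.' (+0 fires, +1 burnt)
  fire out at step 7

4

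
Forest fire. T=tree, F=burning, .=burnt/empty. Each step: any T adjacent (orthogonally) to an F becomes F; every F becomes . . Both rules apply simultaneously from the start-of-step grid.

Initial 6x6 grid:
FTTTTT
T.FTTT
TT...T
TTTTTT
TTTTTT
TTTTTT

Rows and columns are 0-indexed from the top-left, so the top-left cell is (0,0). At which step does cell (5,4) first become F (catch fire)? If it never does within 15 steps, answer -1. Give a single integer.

Step 1: cell (5,4)='T' (+4 fires, +2 burnt)
Step 2: cell (5,4)='T' (+3 fires, +4 burnt)
Step 3: cell (5,4)='T' (+4 fires, +3 burnt)
Step 4: cell (5,4)='T' (+4 fires, +4 burnt)
Step 5: cell (5,4)='T' (+4 fires, +4 burnt)
Step 6: cell (5,4)='T' (+5 fires, +4 burnt)
Step 7: cell (5,4)='T' (+4 fires, +5 burnt)
Step 8: cell (5,4)='F' (+2 fires, +4 burnt)
  -> target ignites at step 8
Step 9: cell (5,4)='.' (+0 fires, +2 burnt)
  fire out at step 9

8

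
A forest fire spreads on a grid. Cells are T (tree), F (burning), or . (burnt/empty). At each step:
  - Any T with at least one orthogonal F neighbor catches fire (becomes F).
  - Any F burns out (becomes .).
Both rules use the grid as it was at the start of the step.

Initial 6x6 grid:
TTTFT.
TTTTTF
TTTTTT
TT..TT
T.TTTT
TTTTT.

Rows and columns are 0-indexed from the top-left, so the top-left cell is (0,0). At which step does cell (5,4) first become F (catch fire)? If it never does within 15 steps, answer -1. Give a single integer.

Step 1: cell (5,4)='T' (+5 fires, +2 burnt)
Step 2: cell (5,4)='T' (+5 fires, +5 burnt)
Step 3: cell (5,4)='T' (+5 fires, +5 burnt)
Step 4: cell (5,4)='T' (+3 fires, +5 burnt)
Step 5: cell (5,4)='F' (+4 fires, +3 burnt)
  -> target ignites at step 5
Step 6: cell (5,4)='.' (+3 fires, +4 burnt)
Step 7: cell (5,4)='.' (+2 fires, +3 burnt)
Step 8: cell (5,4)='.' (+2 fires, +2 burnt)
Step 9: cell (5,4)='.' (+0 fires, +2 burnt)
  fire out at step 9

5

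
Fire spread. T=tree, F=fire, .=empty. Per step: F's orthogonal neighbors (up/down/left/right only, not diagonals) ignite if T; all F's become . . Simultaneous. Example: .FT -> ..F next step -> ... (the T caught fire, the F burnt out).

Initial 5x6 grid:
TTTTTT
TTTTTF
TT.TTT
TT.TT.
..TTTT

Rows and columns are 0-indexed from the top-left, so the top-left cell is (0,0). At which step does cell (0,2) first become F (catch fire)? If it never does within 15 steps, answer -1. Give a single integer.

Step 1: cell (0,2)='T' (+3 fires, +1 burnt)
Step 2: cell (0,2)='T' (+3 fires, +3 burnt)
Step 3: cell (0,2)='T' (+4 fires, +3 burnt)
Step 4: cell (0,2)='F' (+4 fires, +4 burnt)
  -> target ignites at step 4
Step 5: cell (0,2)='.' (+5 fires, +4 burnt)
Step 6: cell (0,2)='.' (+4 fires, +5 burnt)
Step 7: cell (0,2)='.' (+1 fires, +4 burnt)
Step 8: cell (0,2)='.' (+0 fires, +1 burnt)
  fire out at step 8

4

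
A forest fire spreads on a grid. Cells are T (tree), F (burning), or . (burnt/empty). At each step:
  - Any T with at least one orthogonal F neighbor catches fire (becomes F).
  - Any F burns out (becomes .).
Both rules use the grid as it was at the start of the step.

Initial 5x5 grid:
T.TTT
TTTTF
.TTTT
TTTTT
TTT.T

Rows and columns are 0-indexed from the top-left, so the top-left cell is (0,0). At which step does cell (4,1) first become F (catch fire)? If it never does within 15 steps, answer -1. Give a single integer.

Step 1: cell (4,1)='T' (+3 fires, +1 burnt)
Step 2: cell (4,1)='T' (+4 fires, +3 burnt)
Step 3: cell (4,1)='T' (+5 fires, +4 burnt)
Step 4: cell (4,1)='T' (+3 fires, +5 burnt)
Step 5: cell (4,1)='T' (+3 fires, +3 burnt)
Step 6: cell (4,1)='F' (+2 fires, +3 burnt)
  -> target ignites at step 6
Step 7: cell (4,1)='.' (+1 fires, +2 burnt)
Step 8: cell (4,1)='.' (+0 fires, +1 burnt)
  fire out at step 8

6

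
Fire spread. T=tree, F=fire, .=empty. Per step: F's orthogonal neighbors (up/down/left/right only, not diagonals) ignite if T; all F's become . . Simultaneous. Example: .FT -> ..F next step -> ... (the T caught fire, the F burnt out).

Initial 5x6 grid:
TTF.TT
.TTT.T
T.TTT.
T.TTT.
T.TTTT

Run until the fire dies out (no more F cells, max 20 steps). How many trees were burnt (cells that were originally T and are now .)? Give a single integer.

Step 1: +2 fires, +1 burnt (F count now 2)
Step 2: +4 fires, +2 burnt (F count now 4)
Step 3: +2 fires, +4 burnt (F count now 2)
Step 4: +3 fires, +2 burnt (F count now 3)
Step 5: +2 fires, +3 burnt (F count now 2)
Step 6: +1 fires, +2 burnt (F count now 1)
Step 7: +1 fires, +1 burnt (F count now 1)
Step 8: +0 fires, +1 burnt (F count now 0)
Fire out after step 8
Initially T: 21, now '.': 24
Total burnt (originally-T cells now '.'): 15

Answer: 15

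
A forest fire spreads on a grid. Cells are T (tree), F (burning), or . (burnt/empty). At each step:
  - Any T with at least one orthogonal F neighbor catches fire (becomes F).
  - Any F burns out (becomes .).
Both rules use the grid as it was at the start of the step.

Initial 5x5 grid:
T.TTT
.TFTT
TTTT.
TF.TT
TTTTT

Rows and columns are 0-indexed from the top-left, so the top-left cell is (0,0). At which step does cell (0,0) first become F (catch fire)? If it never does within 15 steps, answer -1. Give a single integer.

Step 1: cell (0,0)='T' (+7 fires, +2 burnt)
Step 2: cell (0,0)='T' (+6 fires, +7 burnt)
Step 3: cell (0,0)='T' (+3 fires, +6 burnt)
Step 4: cell (0,0)='T' (+2 fires, +3 burnt)
Step 5: cell (0,0)='T' (+0 fires, +2 burnt)
  fire out at step 5
Target never catches fire within 15 steps

-1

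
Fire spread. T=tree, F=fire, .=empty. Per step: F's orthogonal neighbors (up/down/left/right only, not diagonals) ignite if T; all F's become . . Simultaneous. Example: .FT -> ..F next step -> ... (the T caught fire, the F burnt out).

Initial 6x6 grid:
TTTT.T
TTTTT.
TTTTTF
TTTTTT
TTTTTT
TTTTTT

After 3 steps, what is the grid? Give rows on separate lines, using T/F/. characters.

Step 1: 2 trees catch fire, 1 burn out
  TTTT.T
  TTTTT.
  TTTTF.
  TTTTTF
  TTTTTT
  TTTTTT
Step 2: 4 trees catch fire, 2 burn out
  TTTT.T
  TTTTF.
  TTTF..
  TTTTF.
  TTTTTF
  TTTTTT
Step 3: 5 trees catch fire, 4 burn out
  TTTT.T
  TTTF..
  TTF...
  TTTF..
  TTTTF.
  TTTTTF

TTTT.T
TTTF..
TTF...
TTTF..
TTTTF.
TTTTTF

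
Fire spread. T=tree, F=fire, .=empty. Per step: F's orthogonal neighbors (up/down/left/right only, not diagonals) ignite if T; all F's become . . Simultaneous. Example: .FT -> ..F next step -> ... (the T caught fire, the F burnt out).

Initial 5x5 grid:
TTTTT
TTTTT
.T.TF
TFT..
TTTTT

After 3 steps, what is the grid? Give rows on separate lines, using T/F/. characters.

Step 1: 6 trees catch fire, 2 burn out
  TTTTT
  TTTTF
  .F.F.
  F.F..
  TFTTT
Step 2: 5 trees catch fire, 6 burn out
  TTTTF
  TFTF.
  .....
  .....
  F.FTT
Step 3: 5 trees catch fire, 5 burn out
  TFTF.
  F.F..
  .....
  .....
  ...FT

TFTF.
F.F..
.....
.....
...FT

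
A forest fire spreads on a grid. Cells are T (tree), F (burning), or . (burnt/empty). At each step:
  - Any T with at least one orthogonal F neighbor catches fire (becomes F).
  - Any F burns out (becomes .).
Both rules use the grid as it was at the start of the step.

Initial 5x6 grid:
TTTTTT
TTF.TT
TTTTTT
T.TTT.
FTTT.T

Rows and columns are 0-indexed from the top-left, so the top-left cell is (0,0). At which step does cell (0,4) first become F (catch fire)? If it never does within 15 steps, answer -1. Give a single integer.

Step 1: cell (0,4)='T' (+5 fires, +2 burnt)
Step 2: cell (0,4)='T' (+8 fires, +5 burnt)
Step 3: cell (0,4)='F' (+5 fires, +8 burnt)
  -> target ignites at step 3
Step 4: cell (0,4)='.' (+4 fires, +5 burnt)
Step 5: cell (0,4)='.' (+1 fires, +4 burnt)
Step 6: cell (0,4)='.' (+0 fires, +1 burnt)
  fire out at step 6

3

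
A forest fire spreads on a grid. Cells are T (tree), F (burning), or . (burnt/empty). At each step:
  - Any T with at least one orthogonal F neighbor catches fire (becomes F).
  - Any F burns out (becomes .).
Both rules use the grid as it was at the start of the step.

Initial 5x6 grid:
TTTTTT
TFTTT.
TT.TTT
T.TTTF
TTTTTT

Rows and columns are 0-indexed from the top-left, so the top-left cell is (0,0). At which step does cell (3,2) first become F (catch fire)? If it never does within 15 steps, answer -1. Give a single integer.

Step 1: cell (3,2)='T' (+7 fires, +2 burnt)
Step 2: cell (3,2)='T' (+7 fires, +7 burnt)
Step 3: cell (3,2)='F' (+6 fires, +7 burnt)
  -> target ignites at step 3
Step 4: cell (3,2)='.' (+3 fires, +6 burnt)
Step 5: cell (3,2)='.' (+2 fires, +3 burnt)
Step 6: cell (3,2)='.' (+0 fires, +2 burnt)
  fire out at step 6

3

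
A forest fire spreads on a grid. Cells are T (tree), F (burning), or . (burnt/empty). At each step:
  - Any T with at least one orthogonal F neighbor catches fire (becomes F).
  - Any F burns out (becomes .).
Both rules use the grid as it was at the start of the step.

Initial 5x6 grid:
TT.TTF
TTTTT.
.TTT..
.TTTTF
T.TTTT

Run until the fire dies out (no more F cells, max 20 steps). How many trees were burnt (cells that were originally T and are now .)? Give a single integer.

Answer: 20

Derivation:
Step 1: +3 fires, +2 burnt (F count now 3)
Step 2: +4 fires, +3 burnt (F count now 4)
Step 3: +4 fires, +4 burnt (F count now 4)
Step 4: +4 fires, +4 burnt (F count now 4)
Step 5: +2 fires, +4 burnt (F count now 2)
Step 6: +2 fires, +2 burnt (F count now 2)
Step 7: +1 fires, +2 burnt (F count now 1)
Step 8: +0 fires, +1 burnt (F count now 0)
Fire out after step 8
Initially T: 21, now '.': 29
Total burnt (originally-T cells now '.'): 20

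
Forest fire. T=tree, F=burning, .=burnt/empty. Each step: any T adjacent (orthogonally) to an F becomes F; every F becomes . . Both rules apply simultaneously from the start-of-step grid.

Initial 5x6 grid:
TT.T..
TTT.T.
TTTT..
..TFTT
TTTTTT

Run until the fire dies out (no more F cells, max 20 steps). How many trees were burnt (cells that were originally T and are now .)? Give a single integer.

Answer: 18

Derivation:
Step 1: +4 fires, +1 burnt (F count now 4)
Step 2: +4 fires, +4 burnt (F count now 4)
Step 3: +4 fires, +4 burnt (F count now 4)
Step 4: +3 fires, +4 burnt (F count now 3)
Step 5: +2 fires, +3 burnt (F count now 2)
Step 6: +1 fires, +2 burnt (F count now 1)
Step 7: +0 fires, +1 burnt (F count now 0)
Fire out after step 7
Initially T: 20, now '.': 28
Total burnt (originally-T cells now '.'): 18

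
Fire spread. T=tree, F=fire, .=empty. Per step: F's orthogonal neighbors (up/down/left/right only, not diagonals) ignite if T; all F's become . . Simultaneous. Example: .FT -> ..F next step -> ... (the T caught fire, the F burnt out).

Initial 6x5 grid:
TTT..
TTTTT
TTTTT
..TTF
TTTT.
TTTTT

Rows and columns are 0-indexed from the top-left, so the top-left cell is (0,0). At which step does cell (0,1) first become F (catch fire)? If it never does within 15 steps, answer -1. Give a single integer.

Step 1: cell (0,1)='T' (+2 fires, +1 burnt)
Step 2: cell (0,1)='T' (+4 fires, +2 burnt)
Step 3: cell (0,1)='T' (+4 fires, +4 burnt)
Step 4: cell (0,1)='T' (+5 fires, +4 burnt)
Step 5: cell (0,1)='T' (+5 fires, +5 burnt)
Step 6: cell (0,1)='F' (+3 fires, +5 burnt)
  -> target ignites at step 6
Step 7: cell (0,1)='.' (+1 fires, +3 burnt)
Step 8: cell (0,1)='.' (+0 fires, +1 burnt)
  fire out at step 8

6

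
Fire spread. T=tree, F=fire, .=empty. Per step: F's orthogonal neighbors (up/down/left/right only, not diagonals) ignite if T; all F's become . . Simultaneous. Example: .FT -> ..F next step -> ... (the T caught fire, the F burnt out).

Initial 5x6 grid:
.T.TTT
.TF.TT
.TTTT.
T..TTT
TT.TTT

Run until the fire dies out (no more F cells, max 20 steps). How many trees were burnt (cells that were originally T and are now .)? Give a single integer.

Answer: 17

Derivation:
Step 1: +2 fires, +1 burnt (F count now 2)
Step 2: +3 fires, +2 burnt (F count now 3)
Step 3: +2 fires, +3 burnt (F count now 2)
Step 4: +3 fires, +2 burnt (F count now 3)
Step 5: +4 fires, +3 burnt (F count now 4)
Step 6: +3 fires, +4 burnt (F count now 3)
Step 7: +0 fires, +3 burnt (F count now 0)
Fire out after step 7
Initially T: 20, now '.': 27
Total burnt (originally-T cells now '.'): 17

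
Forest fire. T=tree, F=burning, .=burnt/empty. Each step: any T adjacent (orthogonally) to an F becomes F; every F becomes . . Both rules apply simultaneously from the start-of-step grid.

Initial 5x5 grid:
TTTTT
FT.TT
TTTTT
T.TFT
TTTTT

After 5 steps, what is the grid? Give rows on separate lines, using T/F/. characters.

Step 1: 7 trees catch fire, 2 burn out
  FTTTT
  .F.TT
  FTTFT
  T.F.F
  TTTFT
Step 2: 8 trees catch fire, 7 burn out
  .FTTT
  ...FT
  .FF.F
  F....
  TTF.F
Step 3: 5 trees catch fire, 8 burn out
  ..FFT
  ....F
  .....
  .....
  FF...
Step 4: 1 trees catch fire, 5 burn out
  ....F
  .....
  .....
  .....
  .....
Step 5: 0 trees catch fire, 1 burn out
  .....
  .....
  .....
  .....
  .....

.....
.....
.....
.....
.....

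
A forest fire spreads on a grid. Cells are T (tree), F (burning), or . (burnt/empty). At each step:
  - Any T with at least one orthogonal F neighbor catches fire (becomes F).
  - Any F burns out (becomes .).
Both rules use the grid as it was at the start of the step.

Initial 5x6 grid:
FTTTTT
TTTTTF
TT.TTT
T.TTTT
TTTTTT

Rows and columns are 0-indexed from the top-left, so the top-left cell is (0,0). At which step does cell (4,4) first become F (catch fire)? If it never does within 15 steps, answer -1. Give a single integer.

Step 1: cell (4,4)='T' (+5 fires, +2 burnt)
Step 2: cell (4,4)='T' (+7 fires, +5 burnt)
Step 3: cell (4,4)='T' (+7 fires, +7 burnt)
Step 4: cell (4,4)='F' (+3 fires, +7 burnt)
  -> target ignites at step 4
Step 5: cell (4,4)='.' (+3 fires, +3 burnt)
Step 6: cell (4,4)='.' (+1 fires, +3 burnt)
Step 7: cell (4,4)='.' (+0 fires, +1 burnt)
  fire out at step 7

4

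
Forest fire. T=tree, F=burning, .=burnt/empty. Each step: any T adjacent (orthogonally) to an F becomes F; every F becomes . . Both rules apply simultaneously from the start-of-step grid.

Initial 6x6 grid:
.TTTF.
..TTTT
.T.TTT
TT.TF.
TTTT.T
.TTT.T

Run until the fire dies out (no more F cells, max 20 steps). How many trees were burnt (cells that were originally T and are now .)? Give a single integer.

Step 1: +4 fires, +2 burnt (F count now 4)
Step 2: +6 fires, +4 burnt (F count now 6)
Step 3: +4 fires, +6 burnt (F count now 4)
Step 4: +2 fires, +4 burnt (F count now 2)
Step 5: +3 fires, +2 burnt (F count now 3)
Step 6: +2 fires, +3 burnt (F count now 2)
Step 7: +0 fires, +2 burnt (F count now 0)
Fire out after step 7
Initially T: 23, now '.': 34
Total burnt (originally-T cells now '.'): 21

Answer: 21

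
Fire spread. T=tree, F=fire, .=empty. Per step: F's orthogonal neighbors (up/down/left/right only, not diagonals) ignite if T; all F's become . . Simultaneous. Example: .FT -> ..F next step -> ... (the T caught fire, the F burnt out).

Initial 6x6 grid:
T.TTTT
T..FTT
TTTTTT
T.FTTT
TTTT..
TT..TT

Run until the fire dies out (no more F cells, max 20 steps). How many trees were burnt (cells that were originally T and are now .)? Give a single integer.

Answer: 24

Derivation:
Step 1: +6 fires, +2 burnt (F count now 6)
Step 2: +8 fires, +6 burnt (F count now 8)
Step 3: +6 fires, +8 burnt (F count now 6)
Step 4: +3 fires, +6 burnt (F count now 3)
Step 5: +1 fires, +3 burnt (F count now 1)
Step 6: +0 fires, +1 burnt (F count now 0)
Fire out after step 6
Initially T: 26, now '.': 34
Total burnt (originally-T cells now '.'): 24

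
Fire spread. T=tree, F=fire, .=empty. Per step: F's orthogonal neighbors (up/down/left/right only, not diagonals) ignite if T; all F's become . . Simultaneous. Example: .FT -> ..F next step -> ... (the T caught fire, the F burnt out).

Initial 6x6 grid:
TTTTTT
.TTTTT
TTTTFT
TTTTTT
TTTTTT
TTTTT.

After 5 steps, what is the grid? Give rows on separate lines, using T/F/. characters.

Step 1: 4 trees catch fire, 1 burn out
  TTTTTT
  .TTTFT
  TTTF.F
  TTTTFT
  TTTTTT
  TTTTT.
Step 2: 7 trees catch fire, 4 burn out
  TTTTFT
  .TTF.F
  TTF...
  TTTF.F
  TTTTFT
  TTTTT.
Step 3: 8 trees catch fire, 7 burn out
  TTTF.F
  .TF...
  TF....
  TTF...
  TTTF.F
  TTTTF.
Step 4: 6 trees catch fire, 8 burn out
  TTF...
  .F....
  F.....
  TF....
  TTF...
  TTTF..
Step 5: 4 trees catch fire, 6 burn out
  TF....
  ......
  ......
  F.....
  TF....
  TTF...

TF....
......
......
F.....
TF....
TTF...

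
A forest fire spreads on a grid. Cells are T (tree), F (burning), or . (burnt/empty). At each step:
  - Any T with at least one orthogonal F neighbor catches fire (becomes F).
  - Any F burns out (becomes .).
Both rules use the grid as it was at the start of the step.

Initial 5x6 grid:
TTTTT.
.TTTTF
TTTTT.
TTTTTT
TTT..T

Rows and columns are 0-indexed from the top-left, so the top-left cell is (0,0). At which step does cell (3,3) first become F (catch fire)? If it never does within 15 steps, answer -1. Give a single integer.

Step 1: cell (3,3)='T' (+1 fires, +1 burnt)
Step 2: cell (3,3)='T' (+3 fires, +1 burnt)
Step 3: cell (3,3)='T' (+4 fires, +3 burnt)
Step 4: cell (3,3)='F' (+5 fires, +4 burnt)
  -> target ignites at step 4
Step 5: cell (3,3)='.' (+4 fires, +5 burnt)
Step 6: cell (3,3)='.' (+4 fires, +4 burnt)
Step 7: cell (3,3)='.' (+2 fires, +4 burnt)
Step 8: cell (3,3)='.' (+1 fires, +2 burnt)
Step 9: cell (3,3)='.' (+0 fires, +1 burnt)
  fire out at step 9

4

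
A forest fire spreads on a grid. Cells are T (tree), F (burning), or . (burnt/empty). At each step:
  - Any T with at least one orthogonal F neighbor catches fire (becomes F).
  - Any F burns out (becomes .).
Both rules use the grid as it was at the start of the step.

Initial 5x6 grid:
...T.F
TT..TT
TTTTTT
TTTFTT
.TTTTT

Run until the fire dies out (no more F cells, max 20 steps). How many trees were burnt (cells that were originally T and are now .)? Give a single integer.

Step 1: +5 fires, +2 burnt (F count now 5)
Step 2: +8 fires, +5 burnt (F count now 8)
Step 3: +4 fires, +8 burnt (F count now 4)
Step 4: +2 fires, +4 burnt (F count now 2)
Step 5: +1 fires, +2 burnt (F count now 1)
Step 6: +0 fires, +1 burnt (F count now 0)
Fire out after step 6
Initially T: 21, now '.': 29
Total burnt (originally-T cells now '.'): 20

Answer: 20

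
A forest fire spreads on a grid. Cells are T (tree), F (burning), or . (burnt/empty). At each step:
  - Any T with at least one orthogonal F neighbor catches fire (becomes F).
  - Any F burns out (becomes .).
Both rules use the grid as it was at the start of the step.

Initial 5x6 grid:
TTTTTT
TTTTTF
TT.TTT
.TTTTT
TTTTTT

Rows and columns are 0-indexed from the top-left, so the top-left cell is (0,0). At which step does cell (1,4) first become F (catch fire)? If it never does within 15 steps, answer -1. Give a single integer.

Step 1: cell (1,4)='F' (+3 fires, +1 burnt)
  -> target ignites at step 1
Step 2: cell (1,4)='.' (+4 fires, +3 burnt)
Step 3: cell (1,4)='.' (+5 fires, +4 burnt)
Step 4: cell (1,4)='.' (+4 fires, +5 burnt)
Step 5: cell (1,4)='.' (+5 fires, +4 burnt)
Step 6: cell (1,4)='.' (+4 fires, +5 burnt)
Step 7: cell (1,4)='.' (+1 fires, +4 burnt)
Step 8: cell (1,4)='.' (+1 fires, +1 burnt)
Step 9: cell (1,4)='.' (+0 fires, +1 burnt)
  fire out at step 9

1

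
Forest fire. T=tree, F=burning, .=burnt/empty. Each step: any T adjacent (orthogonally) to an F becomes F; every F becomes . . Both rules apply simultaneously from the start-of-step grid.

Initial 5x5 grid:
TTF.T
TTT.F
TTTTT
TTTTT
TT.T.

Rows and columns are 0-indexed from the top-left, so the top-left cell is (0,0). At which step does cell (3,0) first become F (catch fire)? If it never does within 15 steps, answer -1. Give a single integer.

Step 1: cell (3,0)='T' (+4 fires, +2 burnt)
Step 2: cell (3,0)='T' (+5 fires, +4 burnt)
Step 3: cell (3,0)='T' (+4 fires, +5 burnt)
Step 4: cell (3,0)='T' (+3 fires, +4 burnt)
Step 5: cell (3,0)='F' (+2 fires, +3 burnt)
  -> target ignites at step 5
Step 6: cell (3,0)='.' (+1 fires, +2 burnt)
Step 7: cell (3,0)='.' (+0 fires, +1 burnt)
  fire out at step 7

5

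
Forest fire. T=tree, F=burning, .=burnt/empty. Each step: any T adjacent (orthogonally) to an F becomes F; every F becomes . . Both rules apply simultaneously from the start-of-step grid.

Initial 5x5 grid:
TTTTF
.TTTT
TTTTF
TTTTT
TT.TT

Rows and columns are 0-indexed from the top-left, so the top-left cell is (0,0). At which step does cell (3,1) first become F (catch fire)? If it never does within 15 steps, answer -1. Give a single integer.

Step 1: cell (3,1)='T' (+4 fires, +2 burnt)
Step 2: cell (3,1)='T' (+5 fires, +4 burnt)
Step 3: cell (3,1)='T' (+5 fires, +5 burnt)
Step 4: cell (3,1)='F' (+4 fires, +5 burnt)
  -> target ignites at step 4
Step 5: cell (3,1)='.' (+2 fires, +4 burnt)
Step 6: cell (3,1)='.' (+1 fires, +2 burnt)
Step 7: cell (3,1)='.' (+0 fires, +1 burnt)
  fire out at step 7

4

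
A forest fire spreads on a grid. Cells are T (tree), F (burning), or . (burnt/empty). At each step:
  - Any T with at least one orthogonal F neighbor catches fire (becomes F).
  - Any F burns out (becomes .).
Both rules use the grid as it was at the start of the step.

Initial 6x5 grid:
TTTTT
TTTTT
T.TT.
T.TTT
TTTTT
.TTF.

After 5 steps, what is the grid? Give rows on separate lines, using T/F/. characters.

Step 1: 2 trees catch fire, 1 burn out
  TTTTT
  TTTTT
  T.TT.
  T.TTT
  TTTFT
  .TF..
Step 2: 4 trees catch fire, 2 burn out
  TTTTT
  TTTTT
  T.TT.
  T.TFT
  TTF.F
  .F...
Step 3: 4 trees catch fire, 4 burn out
  TTTTT
  TTTTT
  T.TF.
  T.F.F
  TF...
  .....
Step 4: 3 trees catch fire, 4 burn out
  TTTTT
  TTTFT
  T.F..
  T....
  F....
  .....
Step 5: 4 trees catch fire, 3 burn out
  TTTFT
  TTF.F
  T....
  F....
  .....
  .....

TTTFT
TTF.F
T....
F....
.....
.....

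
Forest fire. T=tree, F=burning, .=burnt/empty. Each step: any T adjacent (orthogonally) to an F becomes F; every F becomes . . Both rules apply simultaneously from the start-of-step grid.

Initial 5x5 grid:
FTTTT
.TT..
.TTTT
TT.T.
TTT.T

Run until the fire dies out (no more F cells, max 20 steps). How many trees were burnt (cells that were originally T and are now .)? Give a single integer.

Step 1: +1 fires, +1 burnt (F count now 1)
Step 2: +2 fires, +1 burnt (F count now 2)
Step 3: +3 fires, +2 burnt (F count now 3)
Step 4: +3 fires, +3 burnt (F count now 3)
Step 5: +3 fires, +3 burnt (F count now 3)
Step 6: +4 fires, +3 burnt (F count now 4)
Step 7: +0 fires, +4 burnt (F count now 0)
Fire out after step 7
Initially T: 17, now '.': 24
Total burnt (originally-T cells now '.'): 16

Answer: 16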